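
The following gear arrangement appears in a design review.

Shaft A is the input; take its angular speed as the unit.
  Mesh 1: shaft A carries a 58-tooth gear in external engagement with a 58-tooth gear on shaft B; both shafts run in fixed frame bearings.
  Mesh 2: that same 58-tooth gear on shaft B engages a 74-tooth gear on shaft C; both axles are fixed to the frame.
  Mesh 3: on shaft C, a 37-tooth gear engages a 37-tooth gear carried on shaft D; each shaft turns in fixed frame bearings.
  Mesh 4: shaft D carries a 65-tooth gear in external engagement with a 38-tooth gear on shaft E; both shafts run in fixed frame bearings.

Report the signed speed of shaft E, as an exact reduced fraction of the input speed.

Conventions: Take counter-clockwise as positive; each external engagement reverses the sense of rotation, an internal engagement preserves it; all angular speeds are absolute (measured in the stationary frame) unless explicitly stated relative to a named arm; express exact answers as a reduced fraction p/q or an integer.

1885/1406

4-mesh fixed-axis compound train (all bearings frame-fixed)
mesh 1 [58T→58T]: |ω|/ω_in = 1×58/58 = 1, sense flips to −
mesh 2 [58T→74T]: |ω|/ω_in = 1×58/74 = 29/37, sense flips to +
mesh 3 [37T→37T]: |ω|/ω_in = (29/37)×37/37 = 29/37, sense flips to −
mesh 4 [65T→38T]: |ω|/ω_in = (29/37)×65/38 = 1885/1406, sense flips to +
signed output speed (× input speed) = 1885/1406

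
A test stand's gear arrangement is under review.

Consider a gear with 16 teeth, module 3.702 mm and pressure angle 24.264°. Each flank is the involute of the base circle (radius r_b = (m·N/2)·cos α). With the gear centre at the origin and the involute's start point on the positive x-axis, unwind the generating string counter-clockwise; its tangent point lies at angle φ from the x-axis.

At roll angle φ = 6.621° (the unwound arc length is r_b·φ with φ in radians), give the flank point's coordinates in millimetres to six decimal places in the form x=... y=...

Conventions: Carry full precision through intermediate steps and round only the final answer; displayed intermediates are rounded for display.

topology: single-mesh involute geometry — m = 3.702, N = 16
pitch radius r_p = m·N/2 = 3.702·16/2 = 29.616000
base radius r_b = r_p·cos α = 29.616000·cos 24.264° = 26.999772
roll angle φ = 6.621° = 0.11555825 rad
x = r_b·(cos φ + φ·sin φ) = 27.179444
y = r_b·(sin φ − φ·cos φ) = 0.013870

x=27.179444 y=0.013870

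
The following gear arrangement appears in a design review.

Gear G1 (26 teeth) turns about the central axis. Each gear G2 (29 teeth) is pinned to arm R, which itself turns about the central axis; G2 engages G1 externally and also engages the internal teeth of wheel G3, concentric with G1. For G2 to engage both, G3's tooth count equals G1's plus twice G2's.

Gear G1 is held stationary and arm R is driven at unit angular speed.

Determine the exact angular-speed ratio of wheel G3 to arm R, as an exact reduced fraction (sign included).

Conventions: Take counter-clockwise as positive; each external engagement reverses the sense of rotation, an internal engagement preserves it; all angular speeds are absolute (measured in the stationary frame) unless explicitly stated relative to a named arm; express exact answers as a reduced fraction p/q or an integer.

55/42

topology: planetary set — G1 26T / G2 29T / G3 84T, arm = carrier (Willis)
ring teeth: 26 + 2·29 = 84
26(ω_sun−ω_arm) = −84(ω_ring−ω_arm),  ω_sun = 0, ω_arm = 1
ω_ring = 1 − (26/84)(0−1) = 55/42
ω_out/ω_in = 55/42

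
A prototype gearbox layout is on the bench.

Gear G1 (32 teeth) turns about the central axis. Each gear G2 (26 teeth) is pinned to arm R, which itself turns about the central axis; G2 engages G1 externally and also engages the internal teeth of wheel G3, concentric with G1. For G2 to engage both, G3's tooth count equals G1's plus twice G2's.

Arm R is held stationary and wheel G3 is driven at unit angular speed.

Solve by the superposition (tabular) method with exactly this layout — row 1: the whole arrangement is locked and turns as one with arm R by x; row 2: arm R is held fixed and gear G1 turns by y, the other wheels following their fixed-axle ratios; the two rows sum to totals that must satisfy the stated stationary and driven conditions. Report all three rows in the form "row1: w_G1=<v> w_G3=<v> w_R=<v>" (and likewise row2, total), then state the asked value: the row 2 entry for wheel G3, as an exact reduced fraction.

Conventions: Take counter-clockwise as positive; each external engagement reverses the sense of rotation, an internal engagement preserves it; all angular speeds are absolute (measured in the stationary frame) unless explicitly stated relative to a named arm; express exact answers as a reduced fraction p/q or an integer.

planetary set (32T centre, 26T on arm, 84T internal) — Willis relation
superposition row 1 [locked train]: every member turns x
row 2: sun turns y, ring = −(32/84)·y, arm 0
boundary: total ω_arm = x = 0 and total ω_ring = x − (32/84)·y = 1  ⇒  y = -21/8, x = 0
row 2 ring = −(32/84)·(-21/8) = 1
totals (row 1 + row 2): sun 0 + (-21/8) = -21/8, ring 0 + 1 = 1, arm 0 + 0 = 0
asked cell (row2, ring) = 1

row1: w_G1=0 w_G3=0 w_R=0
row2: w_G1=-21/8 w_G3=1 w_R=0
total: w_G1=-21/8 w_G3=1 w_R=0
asked value: 1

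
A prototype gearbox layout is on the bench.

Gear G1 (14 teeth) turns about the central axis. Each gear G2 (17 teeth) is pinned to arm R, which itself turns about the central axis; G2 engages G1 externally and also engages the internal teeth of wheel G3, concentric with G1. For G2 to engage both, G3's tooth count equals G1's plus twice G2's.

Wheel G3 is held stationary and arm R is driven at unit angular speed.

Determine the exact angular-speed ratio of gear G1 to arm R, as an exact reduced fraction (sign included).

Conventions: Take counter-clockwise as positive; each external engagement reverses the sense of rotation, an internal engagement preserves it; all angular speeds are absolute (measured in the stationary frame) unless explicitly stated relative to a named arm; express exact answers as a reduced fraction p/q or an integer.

31/7

topology: planetary set — G1 14T / G2 17T / G3 48T, arm = carrier (Willis)
ring teeth: 14 + 2·17 = 48
14(ω_sun−ω_arm) = −48(ω_ring−ω_arm),  ω_ring = 0, ω_arm = 1
ω_sun = 1 − (48/14)(0−1) = 31/7
ω_out/ω_in = 31/7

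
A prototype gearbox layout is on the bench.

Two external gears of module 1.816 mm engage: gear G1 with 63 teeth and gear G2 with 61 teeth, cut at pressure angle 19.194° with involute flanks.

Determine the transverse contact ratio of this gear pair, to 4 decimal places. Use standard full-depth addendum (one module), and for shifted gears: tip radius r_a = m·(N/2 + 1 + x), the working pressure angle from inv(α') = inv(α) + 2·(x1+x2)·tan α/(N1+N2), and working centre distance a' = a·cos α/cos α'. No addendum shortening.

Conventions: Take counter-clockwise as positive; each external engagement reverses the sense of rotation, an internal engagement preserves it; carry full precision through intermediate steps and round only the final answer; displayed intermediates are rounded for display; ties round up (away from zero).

1.8376

single-mesh involute tooth geometry (63T engaging 61T at module 1.816)
base radii: r_b1 = 54.024076, r_b2 = 52.309026
tip radii: r_a1 = 59.020000, r_a2 = 57.204000
no profile shift: α' = α, a' = a
action lengths: √(r_a1²−r_b1²) = 23.764672, √(r_a2²−r_b2²) = 23.153044
base pitch p_b = π·m·cos α = 5.387989
CR = (23.764672 + 23.153044 − 112.592000·sin 19.19400°)/5.387989 = 1.837624
contact ratio ≈ 1.8376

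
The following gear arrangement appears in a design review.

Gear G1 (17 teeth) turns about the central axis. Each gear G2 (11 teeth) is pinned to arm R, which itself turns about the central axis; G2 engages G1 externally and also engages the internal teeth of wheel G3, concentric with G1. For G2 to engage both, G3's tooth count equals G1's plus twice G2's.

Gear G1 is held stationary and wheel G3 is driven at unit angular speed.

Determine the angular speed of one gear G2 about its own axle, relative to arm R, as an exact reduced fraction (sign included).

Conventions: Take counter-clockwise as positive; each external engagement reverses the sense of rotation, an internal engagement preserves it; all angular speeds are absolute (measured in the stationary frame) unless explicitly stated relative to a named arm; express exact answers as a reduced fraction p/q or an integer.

class = planetary set [G3 = 17+2·11 = 39; Willis about the carrier]
ring teeth: 17 + 2·11 = 39
17(ω_sun−ω_arm) = −39(ω_ring−ω_arm),  ω_sun = 0, ω_ring = 1
17(0−ω_arm) = −39(1−ω_arm)  ⇒  56·ω_arm = 39  ⇒  ω_arm = 39/56
sun–planet mesh: 17·(0−39/56) = −11·(ω_p−ω_arm)  ⇒  ω_p−ω_arm = 663/616
exact speed ratio = 663/616

663/616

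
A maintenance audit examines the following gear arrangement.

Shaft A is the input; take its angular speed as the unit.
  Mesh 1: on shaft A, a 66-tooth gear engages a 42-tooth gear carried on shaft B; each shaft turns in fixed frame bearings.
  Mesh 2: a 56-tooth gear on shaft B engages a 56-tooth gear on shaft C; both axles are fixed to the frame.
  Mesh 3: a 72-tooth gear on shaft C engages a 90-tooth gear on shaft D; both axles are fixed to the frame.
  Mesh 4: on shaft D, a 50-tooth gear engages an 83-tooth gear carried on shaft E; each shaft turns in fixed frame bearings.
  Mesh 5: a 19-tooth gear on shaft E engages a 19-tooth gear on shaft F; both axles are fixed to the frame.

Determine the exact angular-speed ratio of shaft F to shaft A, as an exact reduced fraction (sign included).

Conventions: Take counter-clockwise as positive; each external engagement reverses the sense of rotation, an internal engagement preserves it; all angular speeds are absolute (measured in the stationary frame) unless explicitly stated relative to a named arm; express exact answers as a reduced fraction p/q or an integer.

-440/581

class = fixed-axis compound train [5 meshes; 5 ratios multiply, 5 sense flips]
mesh 1 [66T→42T]: running ratio 11/7, sense −
mesh 2 [56T→56T]: running ratio 11/7, sense +
mesh 3 [72T→90T]: running ratio 44/35, sense −
mesh 4 [50T→83T]: running ratio 440/581, sense +
mesh 5 [19T→19T]: running ratio 440/581, sense −
ω_out/ω_in = -440/581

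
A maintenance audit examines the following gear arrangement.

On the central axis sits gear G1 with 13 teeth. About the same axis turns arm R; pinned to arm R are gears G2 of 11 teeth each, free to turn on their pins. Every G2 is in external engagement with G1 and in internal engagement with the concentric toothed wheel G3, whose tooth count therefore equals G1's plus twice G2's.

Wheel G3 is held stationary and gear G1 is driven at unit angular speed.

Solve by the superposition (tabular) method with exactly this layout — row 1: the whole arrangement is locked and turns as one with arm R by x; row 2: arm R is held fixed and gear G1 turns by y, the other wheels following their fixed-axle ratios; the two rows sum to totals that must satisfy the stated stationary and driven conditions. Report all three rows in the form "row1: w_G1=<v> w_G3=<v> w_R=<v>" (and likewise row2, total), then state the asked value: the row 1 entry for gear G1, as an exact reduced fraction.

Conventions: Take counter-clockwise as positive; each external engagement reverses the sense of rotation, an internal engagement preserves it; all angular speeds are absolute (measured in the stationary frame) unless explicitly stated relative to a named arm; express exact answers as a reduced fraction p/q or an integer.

row1: w_G1=13/48 w_G3=13/48 w_R=13/48
row2: w_G1=35/48 w_G3=-13/48 w_R=0
total: w_G1=1 w_G3=0 w_R=13/48
asked value: 13/48

topology: planetary set — G1 13T / G2 11T / G3 35T, arm = carrier (Willis)
superposition row 1 [locked train]: every member turns x
superposition row 2 [arm held]: sun y, ring −(13/35)·y, arm 0
boundary: total ω_ring = x − (13/35)·y = 0 and total ω_sun = x + y = 1  ⇒  y = 35/48, x = 13/48
row 2 ring = −(13/35)·35/48 = -13/48
totals (row 1 + row 2): sun 13/48 + 35/48 = 1, ring 13/48 + (-13/48) = 0, arm 13/48 + 0 = 13/48
asked cell (row1, sun) = 13/48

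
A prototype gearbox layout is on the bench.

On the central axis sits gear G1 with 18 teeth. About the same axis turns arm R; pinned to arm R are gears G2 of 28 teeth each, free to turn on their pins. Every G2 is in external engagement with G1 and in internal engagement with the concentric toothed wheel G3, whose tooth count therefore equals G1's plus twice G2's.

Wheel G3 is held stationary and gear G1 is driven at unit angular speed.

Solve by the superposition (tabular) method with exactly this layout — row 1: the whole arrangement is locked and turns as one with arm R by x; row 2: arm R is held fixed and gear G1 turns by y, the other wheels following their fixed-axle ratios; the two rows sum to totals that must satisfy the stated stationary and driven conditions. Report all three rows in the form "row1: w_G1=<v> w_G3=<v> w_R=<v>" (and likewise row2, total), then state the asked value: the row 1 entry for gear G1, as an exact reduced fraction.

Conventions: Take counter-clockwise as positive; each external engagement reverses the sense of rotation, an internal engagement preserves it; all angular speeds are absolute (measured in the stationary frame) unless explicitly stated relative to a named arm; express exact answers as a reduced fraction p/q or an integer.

planetary set (18T centre, 28T on arm, 74T internal) — Willis relation
row 1 — lock + rotate with arm: ω_sun = ω_ring = ω_arm = x
row 2 — arm fixed, fixed-axis ratios: sun y, ring −(18/74)·y, arm 0
boundary: total ω_ring = x − (18/74)·y = 0 and total ω_sun = x + y = 1  ⇒  y = 37/46, x = 9/46
row 2 ring = −(18/74)·37/46 = -9/46
totals (row 1 + row 2): sun 9/46 + 37/46 = 1, ring 9/46 + (-9/46) = 0, arm 9/46 + 0 = 9/46
asked cell (row1, sun) = 9/46

row1: w_G1=9/46 w_G3=9/46 w_R=9/46
row2: w_G1=37/46 w_G3=-9/46 w_R=0
total: w_G1=1 w_G3=0 w_R=9/46
asked value: 9/46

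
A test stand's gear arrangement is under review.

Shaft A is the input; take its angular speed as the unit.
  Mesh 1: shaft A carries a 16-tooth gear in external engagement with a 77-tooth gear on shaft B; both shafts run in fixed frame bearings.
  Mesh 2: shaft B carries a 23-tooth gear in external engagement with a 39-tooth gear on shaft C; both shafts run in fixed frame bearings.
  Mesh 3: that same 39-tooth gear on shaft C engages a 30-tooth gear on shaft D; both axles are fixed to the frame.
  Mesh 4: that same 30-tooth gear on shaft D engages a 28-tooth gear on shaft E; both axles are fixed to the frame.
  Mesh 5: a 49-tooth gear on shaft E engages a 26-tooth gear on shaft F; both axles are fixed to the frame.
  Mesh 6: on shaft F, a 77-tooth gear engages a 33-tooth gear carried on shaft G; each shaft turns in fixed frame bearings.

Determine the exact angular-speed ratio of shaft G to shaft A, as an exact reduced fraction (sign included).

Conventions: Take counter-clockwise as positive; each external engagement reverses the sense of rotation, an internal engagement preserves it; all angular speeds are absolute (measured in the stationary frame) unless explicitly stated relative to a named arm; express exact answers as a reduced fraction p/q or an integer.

class = fixed-axis compound train [6 meshes; 6 ratios multiply, 6 sense flips]
mesh 1 [16T→77T]: running ratio 16/77, sense −
mesh 2 [23T→39T]: running ratio 368/3003, sense +
mesh 3 [39T→30T]: running ratio 184/1155, sense −
mesh 4 [30T→28T]: running ratio 92/539, sense +
mesh 5 [49T→26T]: running ratio 46/143, sense −
mesh 6 [77T→33T]: running ratio 322/429, sense +
ω_out/ω_in = 322/429

322/429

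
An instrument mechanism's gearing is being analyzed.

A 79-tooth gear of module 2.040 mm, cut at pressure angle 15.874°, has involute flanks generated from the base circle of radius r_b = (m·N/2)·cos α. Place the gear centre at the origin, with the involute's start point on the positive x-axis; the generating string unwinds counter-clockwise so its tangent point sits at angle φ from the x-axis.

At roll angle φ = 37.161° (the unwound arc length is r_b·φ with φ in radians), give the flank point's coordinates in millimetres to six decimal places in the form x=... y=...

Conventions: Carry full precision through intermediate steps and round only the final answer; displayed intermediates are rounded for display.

topology: single-mesh involute geometry — m = 2.040, N = 79
pitch radius r_p = m·N/2 = 2.040·79/2 = 80.580000
base radius r_b = r_p·cos α = 80.580000·cos 15.874° = 77.507124
roll angle φ = 37.161° = 0.64858180 rad
x = r_b·(cos φ + φ·sin φ) = 92.134386
y = r_b·(sin φ − φ·cos φ) = 6.756698

x=92.134386 y=6.756698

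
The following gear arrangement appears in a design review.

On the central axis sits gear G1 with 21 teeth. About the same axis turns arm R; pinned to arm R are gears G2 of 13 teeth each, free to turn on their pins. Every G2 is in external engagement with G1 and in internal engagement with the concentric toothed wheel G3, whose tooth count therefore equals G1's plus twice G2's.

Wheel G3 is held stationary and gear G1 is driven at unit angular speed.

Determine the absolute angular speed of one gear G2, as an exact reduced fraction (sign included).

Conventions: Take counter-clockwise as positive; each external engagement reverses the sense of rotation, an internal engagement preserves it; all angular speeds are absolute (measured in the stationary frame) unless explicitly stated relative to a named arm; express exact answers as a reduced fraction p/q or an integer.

-21/26

planetary set (21T centre, 13T on arm, 47T internal) — Willis relation
ring teeth: 21 + 2·13 = 47
21(ω_sun−ω_arm) = −47(ω_ring−ω_arm),  ω_ring = 0, ω_sun = 1
21(1−ω_arm) = −47(0−ω_arm)  ⇒  68·ω_arm = 21  ⇒  ω_arm = 21/68
sun–planet mesh: 21·(1−21/68) = −13·(ω_p−ω_arm)  ⇒  ω_p−ω_arm = -987/884
ω_p = 21/68 − 987/884 = -21/26
exact speed ratio = -21/26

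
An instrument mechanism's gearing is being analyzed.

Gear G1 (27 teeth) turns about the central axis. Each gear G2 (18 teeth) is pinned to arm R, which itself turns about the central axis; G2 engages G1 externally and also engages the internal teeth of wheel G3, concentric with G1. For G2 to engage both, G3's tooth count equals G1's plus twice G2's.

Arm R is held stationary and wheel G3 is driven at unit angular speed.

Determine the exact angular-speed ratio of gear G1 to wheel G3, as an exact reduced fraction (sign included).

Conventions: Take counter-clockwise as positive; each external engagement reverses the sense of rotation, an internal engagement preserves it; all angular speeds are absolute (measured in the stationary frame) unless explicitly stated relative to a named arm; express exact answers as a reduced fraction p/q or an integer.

class = planetary set [G3 = 27+2·18 = 63; Willis about the carrier]
ring teeth: 27 + 2·18 = 63
27(ω_sun−ω_arm) = −63(ω_ring−ω_arm),  ω_arm = 0, ω_ring = 1
ω_sun = 0 − (63/27)(1−0) = -7/3
ω_out/ω_in = -7/3

-7/3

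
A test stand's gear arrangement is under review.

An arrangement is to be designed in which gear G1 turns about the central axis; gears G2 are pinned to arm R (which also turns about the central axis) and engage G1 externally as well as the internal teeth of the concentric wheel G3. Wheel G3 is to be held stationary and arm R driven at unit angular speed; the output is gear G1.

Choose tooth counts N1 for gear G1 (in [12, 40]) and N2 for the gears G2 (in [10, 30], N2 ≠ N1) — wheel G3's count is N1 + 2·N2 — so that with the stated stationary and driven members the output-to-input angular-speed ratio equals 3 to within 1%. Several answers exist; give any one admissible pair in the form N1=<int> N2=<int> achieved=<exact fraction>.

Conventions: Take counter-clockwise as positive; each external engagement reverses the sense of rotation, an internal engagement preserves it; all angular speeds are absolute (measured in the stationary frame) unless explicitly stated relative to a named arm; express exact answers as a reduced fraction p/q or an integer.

N1=20 N2=10 achieved=3

topology: planetary set — design target 3, arm = carrier (Willis)
Willis with ω_ring = 0: ω_sun/ω_arm = (N1+N3)/N1; set equal to 3  ⇒  N3/N1 = 3 − 1 = 2
N3 = N1 + 2·N2  ⇒  N2/N1 = (N3/N1 − 1)/2 = (2 − 1)/2 = 1/2
smallest multiple with N1 ≥ 12 and N2 ≥ 10: k = 10  ⇒  N1 = 10·2 = 20, N2 = 10·1 = 10 (N1 ≤ 40, N2 ≤ 30, N2 ≠ N1 ✓), N3 = 20 + 2·10 = 40
check: (N1+N3)/N1 with N1 = 20, N3 = 40 gives 3; |achieved − target| = 0 ≤ 3/100 ✓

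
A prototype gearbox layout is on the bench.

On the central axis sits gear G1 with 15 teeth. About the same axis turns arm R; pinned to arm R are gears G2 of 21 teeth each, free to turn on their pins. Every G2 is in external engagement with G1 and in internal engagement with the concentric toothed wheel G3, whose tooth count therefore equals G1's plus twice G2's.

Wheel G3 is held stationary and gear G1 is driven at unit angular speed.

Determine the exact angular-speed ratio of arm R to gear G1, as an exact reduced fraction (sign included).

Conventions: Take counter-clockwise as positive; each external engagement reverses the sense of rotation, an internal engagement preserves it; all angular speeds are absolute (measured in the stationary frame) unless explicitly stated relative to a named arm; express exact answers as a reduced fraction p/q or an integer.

5/24

planetary set (15T centre, 21T on arm, 57T internal) — Willis relation
ring teeth: 15 + 2·21 = 57
15(ω_sun−ω_arm) = −57(ω_ring−ω_arm),  ω_ring = 0, ω_sun = 1
15(1−ω_arm) = −57(0−ω_arm)  ⇒  72·ω_arm = 15  ⇒  ω_arm = 5/24
ω_out/ω_in = 5/24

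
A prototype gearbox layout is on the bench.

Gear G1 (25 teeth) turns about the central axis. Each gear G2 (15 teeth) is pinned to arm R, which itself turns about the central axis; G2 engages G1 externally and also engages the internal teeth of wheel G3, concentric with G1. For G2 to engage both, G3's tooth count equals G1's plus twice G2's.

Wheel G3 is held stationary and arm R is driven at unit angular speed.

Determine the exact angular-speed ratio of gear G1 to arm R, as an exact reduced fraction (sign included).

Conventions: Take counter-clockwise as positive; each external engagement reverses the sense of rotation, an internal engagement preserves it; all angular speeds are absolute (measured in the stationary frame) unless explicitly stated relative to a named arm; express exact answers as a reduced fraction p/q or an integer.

planetary set (25T centre, 15T on arm, 55T internal) — Willis relation
ring teeth: 25 + 2·15 = 55
25(ω_sun−ω_arm) = −55(ω_ring−ω_arm),  ω_ring = 0, ω_arm = 1
ω_sun = 1 − (55/25)(0−1) = 16/5
ω_out/ω_in = 16/5

16/5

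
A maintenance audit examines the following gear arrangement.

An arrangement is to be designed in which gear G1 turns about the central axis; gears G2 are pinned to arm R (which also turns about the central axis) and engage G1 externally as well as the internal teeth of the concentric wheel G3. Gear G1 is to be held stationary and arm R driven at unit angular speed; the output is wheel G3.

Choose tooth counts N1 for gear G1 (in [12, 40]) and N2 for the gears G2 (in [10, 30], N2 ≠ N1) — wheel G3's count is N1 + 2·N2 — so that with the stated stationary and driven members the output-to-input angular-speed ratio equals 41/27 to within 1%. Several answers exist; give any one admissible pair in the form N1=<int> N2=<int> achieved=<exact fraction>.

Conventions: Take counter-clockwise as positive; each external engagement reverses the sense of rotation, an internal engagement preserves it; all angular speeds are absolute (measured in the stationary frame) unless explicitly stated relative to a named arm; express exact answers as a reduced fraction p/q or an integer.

topology: planetary set — design target 41/27, arm = carrier (Willis)
Willis with ω_sun = 0: ω_ring/ω_arm = (N1+N3)/N3; set equal to 41/27  ⇒  N3/N1 = 1/(41/27 − 1) = 27/14
N3 = N1 + 2·N2  ⇒  N2/N1 = (N3/N1 − 1)/2 = (27/14 − 1)/2 = 13/28
smallest multiple with N1 ≥ 12 and N2 ≥ 10: k = 1  ⇒  N1 = 1·28 = 28, N2 = 1·13 = 13 (N1 ≤ 40, N2 ≤ 30, N2 ≠ N1 ✓), N3 = 28 + 2·13 = 54
check: (N1+N3)/N3 with N1 = 28, N3 = 54 gives 41/27; |achieved − target| = 0 ≤ 41/2700 ✓

N1=28 N2=13 achieved=41/27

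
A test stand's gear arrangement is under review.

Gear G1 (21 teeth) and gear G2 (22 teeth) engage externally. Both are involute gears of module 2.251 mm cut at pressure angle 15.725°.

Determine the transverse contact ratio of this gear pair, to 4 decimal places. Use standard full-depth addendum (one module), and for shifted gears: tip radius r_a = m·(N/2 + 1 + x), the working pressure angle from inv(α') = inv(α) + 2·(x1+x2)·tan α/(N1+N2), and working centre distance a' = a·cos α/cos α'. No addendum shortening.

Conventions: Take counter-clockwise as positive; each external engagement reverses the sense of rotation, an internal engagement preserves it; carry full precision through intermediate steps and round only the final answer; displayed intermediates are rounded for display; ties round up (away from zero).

recognized (one external pair, fixed centres): single-mesh tooth geometry, m = 2.251, N1 = 21, N2 = 22
base radii: r_b1 = 22.750908, r_b2 = 23.834284
tip radii: r_a1 = 25.886500, r_a2 = 27.012000
no profile shift: α' = α, a' = a
action lengths: √(r_a1²−r_b1²) = 12.349375, √(r_a2²−r_b2²) = 12.711217
base pitch p_b = π·m·cos α = 6.807056
CR = (12.349375 + 12.711217 − 48.396500·sin 15.72500°)/6.807056 = 1.754672
contact ratio ≈ 1.7547

1.7547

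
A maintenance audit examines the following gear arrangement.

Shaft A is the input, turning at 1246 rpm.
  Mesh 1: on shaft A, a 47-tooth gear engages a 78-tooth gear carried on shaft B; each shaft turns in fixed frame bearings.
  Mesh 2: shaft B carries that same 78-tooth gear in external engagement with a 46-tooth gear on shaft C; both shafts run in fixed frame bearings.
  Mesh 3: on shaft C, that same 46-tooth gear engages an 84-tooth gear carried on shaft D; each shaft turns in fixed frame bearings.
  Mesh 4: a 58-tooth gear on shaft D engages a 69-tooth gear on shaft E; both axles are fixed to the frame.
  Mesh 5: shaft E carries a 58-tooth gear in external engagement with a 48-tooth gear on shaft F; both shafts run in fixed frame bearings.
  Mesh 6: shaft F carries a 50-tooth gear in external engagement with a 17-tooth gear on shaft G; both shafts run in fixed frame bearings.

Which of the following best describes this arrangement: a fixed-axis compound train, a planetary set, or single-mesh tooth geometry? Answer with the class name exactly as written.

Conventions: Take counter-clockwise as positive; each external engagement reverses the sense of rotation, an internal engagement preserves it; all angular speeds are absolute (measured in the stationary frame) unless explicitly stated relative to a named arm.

fixed-axis compound train

6-mesh fixed-axis compound train (all bearings frame-fixed)
classification: fixed-axis compound train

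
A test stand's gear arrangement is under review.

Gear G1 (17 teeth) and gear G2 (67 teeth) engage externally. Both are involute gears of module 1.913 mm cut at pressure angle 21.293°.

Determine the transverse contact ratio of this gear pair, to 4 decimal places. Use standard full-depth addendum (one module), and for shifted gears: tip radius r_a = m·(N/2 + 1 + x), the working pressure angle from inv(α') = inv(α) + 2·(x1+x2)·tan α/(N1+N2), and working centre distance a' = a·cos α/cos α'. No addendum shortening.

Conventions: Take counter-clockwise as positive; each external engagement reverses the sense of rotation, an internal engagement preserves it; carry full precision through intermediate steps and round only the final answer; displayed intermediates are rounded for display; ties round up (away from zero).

single-mesh involute tooth geometry (17T engaging 67T at module 1.913)
base radii: r_b1 = 15.150487, r_b2 = 59.710742
tip radii: r_a1 = 18.173500, r_a2 = 65.998500
no profile shift: α' = α, a' = a
action lengths: √(r_a1²−r_b1²) = 10.036875, √(r_a2²−r_b2²) = 28.114575
base pitch p_b = π·m·cos α = 5.599607
CR = (10.036875 + 28.114575 − 80.346000·sin 21.29300°)/5.599607 = 1.602758
contact ratio ≈ 1.6028

1.6028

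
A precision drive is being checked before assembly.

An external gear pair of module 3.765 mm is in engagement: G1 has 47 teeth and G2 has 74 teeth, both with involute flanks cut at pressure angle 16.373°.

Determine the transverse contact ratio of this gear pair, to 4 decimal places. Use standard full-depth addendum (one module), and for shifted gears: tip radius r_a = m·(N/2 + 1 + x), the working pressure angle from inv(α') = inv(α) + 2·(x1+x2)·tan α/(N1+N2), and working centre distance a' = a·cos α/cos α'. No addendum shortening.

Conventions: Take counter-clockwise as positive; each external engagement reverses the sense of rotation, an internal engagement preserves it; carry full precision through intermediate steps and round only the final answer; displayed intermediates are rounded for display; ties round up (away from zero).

class = single-mesh tooth geometry [involute pair 47T × 74T, m = 3.765]
base radii: r_b1 = 84.889465, r_b2 = 133.655753
tip radii: r_a1 = 92.242500, r_a2 = 143.070000
no profile shift: α' = α, a' = a
action lengths: √(r_a1²−r_b1²) = 36.089577, √(r_a2²−r_b2²) = 51.040813
base pitch p_b = π·m·cos α = 11.348431
CR = (36.089577 + 51.040813 − 227.782500·sin 16.37300°)/11.348431 = 2.019744
contact ratio ≈ 2.0197

2.0197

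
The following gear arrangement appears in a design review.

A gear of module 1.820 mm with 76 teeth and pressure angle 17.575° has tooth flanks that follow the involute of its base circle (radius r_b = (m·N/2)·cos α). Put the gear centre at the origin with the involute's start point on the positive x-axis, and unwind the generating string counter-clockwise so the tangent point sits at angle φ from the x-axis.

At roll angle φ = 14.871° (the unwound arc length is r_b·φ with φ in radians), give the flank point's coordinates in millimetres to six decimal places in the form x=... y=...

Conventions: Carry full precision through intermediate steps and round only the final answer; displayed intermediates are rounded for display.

single-mesh involute tooth geometry (76T wheel at module 1.820)
pitch radius r_p = m·N/2 = 1.820·76/2 = 69.160000
base radius r_b = r_p·cos α = 69.160000·cos 17.575° = 65.931785
roll angle φ = 14.871° = 0.25954791 rad
x = r_b·(cos φ + φ·sin φ) = 68.115276
y = r_b·(sin φ − φ·cos φ) = 0.381679

x=68.115276 y=0.381679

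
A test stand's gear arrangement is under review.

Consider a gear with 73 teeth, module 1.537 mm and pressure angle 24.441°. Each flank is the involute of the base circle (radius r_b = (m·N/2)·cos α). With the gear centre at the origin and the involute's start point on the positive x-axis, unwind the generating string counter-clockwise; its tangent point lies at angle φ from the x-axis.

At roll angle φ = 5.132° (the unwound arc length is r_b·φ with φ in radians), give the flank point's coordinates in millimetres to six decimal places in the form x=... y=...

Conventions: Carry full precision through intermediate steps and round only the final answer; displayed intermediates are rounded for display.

x=51.277677 y=0.012224

single-mesh involute tooth geometry (73T wheel at module 1.537)
pitch radius r_p = m·N/2 = 1.537·73/2 = 56.100500
base radius r_b = r_p·cos α = 56.100500·cos 24.441° = 51.073212
roll angle φ = 5.132° = 0.08957030 rad
x = r_b·(cos φ + φ·sin φ) = 51.277677
y = r_b·(sin φ − φ·cos φ) = 0.012224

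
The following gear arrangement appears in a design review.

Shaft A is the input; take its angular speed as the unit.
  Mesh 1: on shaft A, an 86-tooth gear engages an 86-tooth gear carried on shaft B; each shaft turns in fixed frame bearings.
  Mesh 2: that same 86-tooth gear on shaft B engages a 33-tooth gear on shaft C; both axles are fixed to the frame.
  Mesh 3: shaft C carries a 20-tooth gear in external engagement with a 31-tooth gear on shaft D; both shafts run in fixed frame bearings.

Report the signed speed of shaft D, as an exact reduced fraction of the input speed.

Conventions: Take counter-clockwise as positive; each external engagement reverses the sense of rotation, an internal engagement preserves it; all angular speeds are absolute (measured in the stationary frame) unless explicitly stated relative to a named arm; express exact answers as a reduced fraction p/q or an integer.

-1720/1023

3-mesh fixed-axis compound train (all bearings frame-fixed)
mesh 1 [86T→86T]: |ω|/ω_in = 1×86/86 = 1, sense flips to −
mesh 2 [86T→33T]: |ω|/ω_in = 1×86/33 = 86/33, sense flips to +
mesh 3 [20T→31T]: |ω|/ω_in = (86/33)×20/31 = 1720/1023, sense flips to −
signed output speed (× input speed) = -1720/1023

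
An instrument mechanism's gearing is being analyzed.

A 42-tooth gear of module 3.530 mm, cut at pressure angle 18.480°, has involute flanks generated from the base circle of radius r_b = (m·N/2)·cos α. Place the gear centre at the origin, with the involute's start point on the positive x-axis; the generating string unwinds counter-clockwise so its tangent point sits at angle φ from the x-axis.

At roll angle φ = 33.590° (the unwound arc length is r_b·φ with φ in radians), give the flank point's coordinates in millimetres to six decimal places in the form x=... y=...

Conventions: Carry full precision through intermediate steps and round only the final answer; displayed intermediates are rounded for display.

x=81.371141 y=4.561856

recognized (one wheel, involute flank): single-mesh tooth geometry, m = 3.530, N = 42
pitch radius r_p = m·N/2 = 3.530·42/2 = 74.130000
base radius r_b = r_p·cos α = 74.130000·cos 18.480° = 70.307439
roll angle φ = 33.590° = 0.58625610 rad
x = r_b·(cos φ + φ·sin φ) = 81.371141
y = r_b·(sin φ − φ·cos φ) = 4.561856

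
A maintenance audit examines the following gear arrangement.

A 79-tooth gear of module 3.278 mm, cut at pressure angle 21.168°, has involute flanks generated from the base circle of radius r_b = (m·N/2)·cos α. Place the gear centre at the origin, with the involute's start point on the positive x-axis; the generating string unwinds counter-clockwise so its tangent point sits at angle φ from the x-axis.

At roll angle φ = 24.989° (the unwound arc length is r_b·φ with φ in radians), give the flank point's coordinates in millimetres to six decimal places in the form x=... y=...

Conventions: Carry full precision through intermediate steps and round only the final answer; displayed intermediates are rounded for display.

topology: single-mesh involute geometry — m = 3.278, N = 79
pitch radius r_p = m·N/2 = 3.278·79/2 = 129.481000
base radius r_b = r_p·cos α = 129.481000·cos 21.168° = 120.744350
roll angle φ = 24.989° = 0.43614033 rad
x = r_b·(cos φ + φ·sin φ) = 131.687880
y = r_b·(sin φ − φ·cos φ) = 3.275975

x=131.687880 y=3.275975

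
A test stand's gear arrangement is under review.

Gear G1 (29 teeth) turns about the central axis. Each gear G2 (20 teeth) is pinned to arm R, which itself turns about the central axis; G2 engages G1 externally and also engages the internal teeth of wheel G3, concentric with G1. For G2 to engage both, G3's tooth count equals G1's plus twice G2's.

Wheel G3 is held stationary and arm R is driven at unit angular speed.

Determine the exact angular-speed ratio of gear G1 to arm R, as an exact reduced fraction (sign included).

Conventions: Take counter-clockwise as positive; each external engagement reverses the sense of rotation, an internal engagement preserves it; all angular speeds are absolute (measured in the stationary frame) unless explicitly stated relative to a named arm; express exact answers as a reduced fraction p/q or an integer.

98/29

topology: planetary set — G1 29T / G2 20T / G3 69T, arm = carrier (Willis)
ring teeth: 29 + 2·20 = 69
29(ω_sun−ω_arm) = −69(ω_ring−ω_arm),  ω_ring = 0, ω_arm = 1
ω_sun = 1 − (69/29)(0−1) = 98/29
ω_out/ω_in = 98/29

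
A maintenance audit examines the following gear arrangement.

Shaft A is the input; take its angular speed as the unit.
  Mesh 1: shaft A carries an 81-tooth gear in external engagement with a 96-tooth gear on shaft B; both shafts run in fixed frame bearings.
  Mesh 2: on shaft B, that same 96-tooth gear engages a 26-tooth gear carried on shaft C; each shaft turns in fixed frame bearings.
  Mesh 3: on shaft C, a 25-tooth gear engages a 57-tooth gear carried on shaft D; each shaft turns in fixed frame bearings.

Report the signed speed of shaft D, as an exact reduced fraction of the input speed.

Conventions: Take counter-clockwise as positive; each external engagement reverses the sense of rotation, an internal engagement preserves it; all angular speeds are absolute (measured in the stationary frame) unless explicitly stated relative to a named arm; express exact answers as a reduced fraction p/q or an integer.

3-mesh fixed-axis compound train (all bearings frame-fixed)
mesh 1 [81T→96T]: |ω|/ω_in = 1×81/96 = 27/32, sense flips to −
mesh 2 [96T→26T]: |ω|/ω_in = (27/32)×96/26 = 81/26, sense flips to +
mesh 3 [25T→57T]: |ω|/ω_in = (81/26)×25/57 = 675/494, sense flips to −
signed output speed (× input speed) = -675/494

-675/494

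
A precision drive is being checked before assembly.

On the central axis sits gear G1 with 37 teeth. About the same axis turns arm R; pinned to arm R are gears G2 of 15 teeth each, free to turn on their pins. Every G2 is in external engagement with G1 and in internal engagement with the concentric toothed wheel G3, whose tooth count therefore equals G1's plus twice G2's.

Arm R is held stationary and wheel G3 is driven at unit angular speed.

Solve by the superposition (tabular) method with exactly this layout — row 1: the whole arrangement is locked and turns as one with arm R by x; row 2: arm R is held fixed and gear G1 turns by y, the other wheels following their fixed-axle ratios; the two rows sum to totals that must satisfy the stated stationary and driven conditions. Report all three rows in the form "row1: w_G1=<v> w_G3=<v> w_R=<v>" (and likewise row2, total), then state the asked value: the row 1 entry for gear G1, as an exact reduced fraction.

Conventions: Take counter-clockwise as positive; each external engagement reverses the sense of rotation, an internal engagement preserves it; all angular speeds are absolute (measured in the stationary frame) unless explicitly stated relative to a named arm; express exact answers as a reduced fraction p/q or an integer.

row1: w_G1=0 w_G3=0 w_R=0
row2: w_G1=-67/37 w_G3=1 w_R=0
total: w_G1=-67/37 w_G3=1 w_R=0
asked value: 0

topology: planetary set — G1 37T / G2 15T / G3 67T, arm = carrier (Willis)
row 1 (train locked, turned with arm): all members turn x
superposition row 2 [arm held]: sun y, ring −(37/67)·y, arm 0
boundary: total ω_arm = x = 0 and total ω_ring = x − (37/67)·y = 1  ⇒  y = -67/37, x = 0
row 2 ring = −(37/67)·(-67/37) = 1
totals (row 1 + row 2): sun 0 + (-67/37) = -67/37, ring 0 + 1 = 1, arm 0 + 0 = 0
asked cell (row1, sun) = 0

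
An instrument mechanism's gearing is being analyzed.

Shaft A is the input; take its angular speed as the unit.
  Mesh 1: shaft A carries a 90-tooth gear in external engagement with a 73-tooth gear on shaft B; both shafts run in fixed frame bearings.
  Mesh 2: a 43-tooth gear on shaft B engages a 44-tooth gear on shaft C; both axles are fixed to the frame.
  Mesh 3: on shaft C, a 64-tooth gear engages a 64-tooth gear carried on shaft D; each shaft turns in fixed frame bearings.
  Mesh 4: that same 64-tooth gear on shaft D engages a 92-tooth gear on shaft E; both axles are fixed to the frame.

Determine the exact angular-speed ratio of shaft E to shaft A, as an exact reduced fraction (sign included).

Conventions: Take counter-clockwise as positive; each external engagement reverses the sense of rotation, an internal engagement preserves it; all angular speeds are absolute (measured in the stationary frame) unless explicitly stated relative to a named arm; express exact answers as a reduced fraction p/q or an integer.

class = fixed-axis compound train [4 meshes; 4 ratios multiply, 4 sense flips]
mesh 1 [90T→73T]: running ratio 90/73, sense −
mesh 2 [43T→44T]: running ratio 1935/1606, sense +
mesh 3 [64T→64T]: running ratio 1935/1606, sense −
mesh 4 [64T→92T]: running ratio 15480/18469, sense +
ω_out/ω_in = 15480/18469

15480/18469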